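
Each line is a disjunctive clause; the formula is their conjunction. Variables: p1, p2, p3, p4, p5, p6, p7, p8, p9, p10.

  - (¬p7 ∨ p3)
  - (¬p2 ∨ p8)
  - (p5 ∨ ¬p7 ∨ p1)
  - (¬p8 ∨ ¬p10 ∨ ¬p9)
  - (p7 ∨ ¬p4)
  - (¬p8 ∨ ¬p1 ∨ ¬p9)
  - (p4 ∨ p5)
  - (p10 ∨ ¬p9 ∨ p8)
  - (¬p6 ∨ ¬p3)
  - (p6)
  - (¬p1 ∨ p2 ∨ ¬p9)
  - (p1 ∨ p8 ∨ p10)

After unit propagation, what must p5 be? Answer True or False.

True

(p6) stands alone — p6 = True.
(¬p3 ∨ ¬p6): since p6 = True, the clause reduces to (¬p3). p3 = False.
From (¬p7 ∨ p3) and p3 = False: p7 = False.
(p7 ∨ ¬p4) with p7 = False leaves only ¬p4, so p4 = False.
(p4 ∨ p5) with p4 = False leaves only p5, so p5 = True.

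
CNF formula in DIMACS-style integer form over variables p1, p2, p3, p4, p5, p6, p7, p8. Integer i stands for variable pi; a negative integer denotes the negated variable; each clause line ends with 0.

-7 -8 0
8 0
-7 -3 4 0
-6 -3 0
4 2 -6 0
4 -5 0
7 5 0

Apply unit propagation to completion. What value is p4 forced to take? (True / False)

True

(p8) stands alone — p8 = True.
(~p7 \/ ~p8): since p8 = True, the clause reduces to (~p7). p7 = False.
From (p7 \/ p5) and p7 = False: p5 = True.
(~p5 \/ p4) with p5 = True leaves only p4, so p4 = True.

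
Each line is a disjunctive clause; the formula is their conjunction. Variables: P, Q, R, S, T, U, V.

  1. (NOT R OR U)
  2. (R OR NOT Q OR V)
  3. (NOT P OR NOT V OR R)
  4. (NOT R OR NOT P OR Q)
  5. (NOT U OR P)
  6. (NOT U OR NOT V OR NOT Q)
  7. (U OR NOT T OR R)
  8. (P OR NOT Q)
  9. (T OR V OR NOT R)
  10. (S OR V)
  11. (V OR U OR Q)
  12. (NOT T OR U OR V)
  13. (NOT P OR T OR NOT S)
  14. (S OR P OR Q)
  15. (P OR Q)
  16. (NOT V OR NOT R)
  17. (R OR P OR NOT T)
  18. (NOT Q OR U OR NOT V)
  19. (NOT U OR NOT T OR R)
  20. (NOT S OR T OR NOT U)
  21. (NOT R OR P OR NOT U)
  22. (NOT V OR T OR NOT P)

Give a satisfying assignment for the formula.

P=1, Q=1, R=1, S=1, T=1, U=1, V=0

Branch on P: take P = True.
Branch on Q: take Q = True.
Branch on R: take R = True.
  then U is forced to True.
  then V is forced to False.
  then T is forced to True.
  then S is forced to True.
Every clause has at least one true literal under this assignment.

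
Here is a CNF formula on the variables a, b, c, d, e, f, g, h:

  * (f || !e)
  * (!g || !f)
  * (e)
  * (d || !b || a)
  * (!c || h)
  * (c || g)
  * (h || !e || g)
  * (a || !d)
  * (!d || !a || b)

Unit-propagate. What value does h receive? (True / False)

True

(e) is a unit clause: e = True.
From (f || !e) and e = True: f = True.
In (!f || !g), !f is now false; !g must hold, so g = False.
(g || c): since g = False, the clause reduces to (c). c = True.
In (h || !c), !c is now false; h must hold, so h = True.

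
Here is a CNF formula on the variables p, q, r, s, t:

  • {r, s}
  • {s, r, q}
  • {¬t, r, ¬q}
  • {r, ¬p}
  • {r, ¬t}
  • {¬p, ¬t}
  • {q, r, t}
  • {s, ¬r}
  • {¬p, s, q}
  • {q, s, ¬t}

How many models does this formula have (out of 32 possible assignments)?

7

Satisfying assignments:
  p=0 q=0 r=1 s=1 t=0
  p=0 q=0 r=1 s=1 t=1
  p=0 q=1 r=0 s=1 t=0
  p=0 q=1 r=1 s=1 t=0
  p=0 q=1 r=1 s=1 t=1
  p=1 q=0 r=1 s=1 t=0
  p=1 q=1 r=1 s=1 t=0
That's 7 in total.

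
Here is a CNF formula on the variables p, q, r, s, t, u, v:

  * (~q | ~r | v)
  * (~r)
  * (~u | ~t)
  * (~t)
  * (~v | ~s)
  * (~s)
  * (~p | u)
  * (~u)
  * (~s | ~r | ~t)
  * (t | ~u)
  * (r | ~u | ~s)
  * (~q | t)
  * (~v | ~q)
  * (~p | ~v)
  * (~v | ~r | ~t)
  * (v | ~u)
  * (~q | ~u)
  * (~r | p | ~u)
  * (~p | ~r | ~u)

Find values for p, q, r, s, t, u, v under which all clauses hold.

p=0, q=0, r=0, s=0, t=0, u=0, v=1

Check each clause:
  1. (~q | ~r | v) — ~r is true.
  2. (~r) — ~r is true.
  3. (~u | ~t) — ~u is true.
  4. (~t) — ~t is true.
  5. (~s | ~v) — ~s is true.
  6. (~s) — ~s is true.
  7. (u | ~p) — ~p is true.
  8. (~u) — ~u is true.
  9. (~t | ~r | ~s) — ~t is true.
  10. (t | ~u) — ~u is true.
  11. (r | ~u | ~s) — ~u is true.
  12. (~q | t) — ~q is true.
  13. (~q | ~v) — ~q is true.
  14. (~v | ~p) — ~p is true.
  15. (~t | ~r | ~v) — ~t is true.
  16. (v | ~u) — ~u is true.
  17. (~u | ~q) — ~u is true.
  18. (p | ~r | ~u) — ~u is true.
  19. (~u | ~p | ~r) — ~u is true.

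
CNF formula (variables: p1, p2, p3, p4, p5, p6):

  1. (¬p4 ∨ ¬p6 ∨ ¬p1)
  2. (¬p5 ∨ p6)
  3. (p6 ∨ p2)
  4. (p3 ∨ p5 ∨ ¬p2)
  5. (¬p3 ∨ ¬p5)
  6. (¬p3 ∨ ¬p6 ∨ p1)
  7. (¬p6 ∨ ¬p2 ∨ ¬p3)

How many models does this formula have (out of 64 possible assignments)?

14

Case analysis on p6 and p3:
  p6=1, p3=1: remaining (p1,p2,p4,p5) ∈ {(1,0,0,0)} — 1.
  p6=1, p3=0: 9 of the 16 assignments to (p1,p2,p4,p5) work.
  p6=0, p3=1: remaining (p1,p2,p4,p5) ∈ {(0,1,0,0); (0,1,1,0); (1,1,0,0); (1,1,1,0)} — 4.
  p6=0, p3=0: a clause becomes empty — 0.
Total: 1 + 9 + 4 + 0 = 14.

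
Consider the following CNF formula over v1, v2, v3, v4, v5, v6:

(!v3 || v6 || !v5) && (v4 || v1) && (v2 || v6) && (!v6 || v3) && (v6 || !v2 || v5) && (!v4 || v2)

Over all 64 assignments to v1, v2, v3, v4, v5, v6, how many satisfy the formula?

11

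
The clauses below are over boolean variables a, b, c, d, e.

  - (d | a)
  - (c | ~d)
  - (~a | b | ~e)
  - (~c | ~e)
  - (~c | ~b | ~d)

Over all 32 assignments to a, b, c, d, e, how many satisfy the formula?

7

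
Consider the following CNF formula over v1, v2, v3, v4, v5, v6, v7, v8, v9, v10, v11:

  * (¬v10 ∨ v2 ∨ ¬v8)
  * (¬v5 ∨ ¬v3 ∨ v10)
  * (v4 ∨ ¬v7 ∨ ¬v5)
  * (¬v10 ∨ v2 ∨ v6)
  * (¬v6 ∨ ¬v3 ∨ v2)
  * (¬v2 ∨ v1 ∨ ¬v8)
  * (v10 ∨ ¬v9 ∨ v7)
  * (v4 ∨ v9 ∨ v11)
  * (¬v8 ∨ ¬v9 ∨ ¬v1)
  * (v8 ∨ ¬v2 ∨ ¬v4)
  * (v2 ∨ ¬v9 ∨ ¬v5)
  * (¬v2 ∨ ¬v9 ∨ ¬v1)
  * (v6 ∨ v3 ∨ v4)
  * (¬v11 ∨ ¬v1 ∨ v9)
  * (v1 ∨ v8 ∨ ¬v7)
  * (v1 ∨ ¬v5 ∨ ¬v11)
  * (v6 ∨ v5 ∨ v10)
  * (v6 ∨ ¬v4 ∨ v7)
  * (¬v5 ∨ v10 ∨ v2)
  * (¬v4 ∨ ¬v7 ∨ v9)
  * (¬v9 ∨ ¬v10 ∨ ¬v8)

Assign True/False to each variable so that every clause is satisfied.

v1=T, v2=F, v3=F, v4=F, v5=F, v6=T, v7=T, v8=F, v9=T, v10=F, v11=F

Check each clause:
  1. (v2 ∨ ¬v8 ∨ ¬v10) — ¬v8 is true.
  2. (¬v5 ∨ ¬v3 ∨ v10) — ¬v5 is true.
  3. (¬v7 ∨ ¬v5 ∨ v4) — ¬v5 is true.
  4. (v2 ∨ v6 ∨ ¬v10) — ¬v10 is true.
  5. (¬v6 ∨ ¬v3 ∨ v2) — ¬v3 is true.
  6. (v1 ∨ ¬v8 ∨ ¬v2) — ¬v8 is true.
  7. (¬v9 ∨ v10 ∨ v7) — v7 is true.
  8. (v4 ∨ v11 ∨ v9) — v9 is true.
  9. (¬v8 ∨ ¬v1 ∨ ¬v9) — ¬v8 is true.
  10. (¬v2 ∨ v8 ∨ ¬v4) — ¬v4 is true.
  11. (¬v5 ∨ ¬v9 ∨ v2) — ¬v5 is true.
  12. (¬v2 ∨ ¬v1 ∨ ¬v9) — ¬v2 is true.
  13. (v4 ∨ v6 ∨ v3) — v6 is true.
  14. (¬v11 ∨ ¬v1 ∨ v9) — v9 is true.
  15. (v1 ∨ v8 ∨ ¬v7) — v1 is true.
  16. (¬v11 ∨ ¬v5 ∨ v1) — v1 is true.
  17. (v6 ∨ v5 ∨ v10) — v6 is true.
  18. (v6 ∨ ¬v4 ∨ v7) — ¬v4 is true.
  19. (v10 ∨ v2 ∨ ¬v5) — ¬v5 is true.
  20. (¬v4 ∨ v9 ∨ ¬v7) — ¬v4 is true.
  21. (¬v9 ∨ ¬v8 ∨ ¬v10) — ¬v8 is true.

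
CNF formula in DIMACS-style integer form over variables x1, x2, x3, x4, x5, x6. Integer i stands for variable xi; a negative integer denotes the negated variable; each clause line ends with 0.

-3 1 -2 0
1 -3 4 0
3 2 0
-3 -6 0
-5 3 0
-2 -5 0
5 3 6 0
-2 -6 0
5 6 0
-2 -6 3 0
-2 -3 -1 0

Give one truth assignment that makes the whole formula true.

x1=False, x2=False, x3=True, x4=True, x5=True, x6=False

Pure literal: x4 appears only positively; assign x4 = True.
Set x1 = False and propagate.
Branch on x2: take x2 = False.
  then x3 is forced to True.
  then x6 is forced to False.
  then x5 is forced to True.
Every clause has at least one true literal under this assignment.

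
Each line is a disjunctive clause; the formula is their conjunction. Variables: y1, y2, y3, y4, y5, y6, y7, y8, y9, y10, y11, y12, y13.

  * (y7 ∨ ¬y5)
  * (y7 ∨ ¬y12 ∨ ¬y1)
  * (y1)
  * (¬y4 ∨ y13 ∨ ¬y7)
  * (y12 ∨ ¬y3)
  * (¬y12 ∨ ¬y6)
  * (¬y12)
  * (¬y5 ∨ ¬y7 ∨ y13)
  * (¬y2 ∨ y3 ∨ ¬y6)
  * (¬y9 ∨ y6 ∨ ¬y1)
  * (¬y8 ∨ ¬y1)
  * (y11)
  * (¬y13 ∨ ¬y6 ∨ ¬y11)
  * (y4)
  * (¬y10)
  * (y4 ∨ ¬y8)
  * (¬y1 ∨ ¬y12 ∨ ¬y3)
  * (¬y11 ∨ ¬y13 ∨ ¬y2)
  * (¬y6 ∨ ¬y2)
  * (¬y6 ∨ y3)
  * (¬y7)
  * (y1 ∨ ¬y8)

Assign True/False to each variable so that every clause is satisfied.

The clause (y1) is unit: y1 must be True.
(¬y12) is a unit clause, so y12 = False.
(¬y3) is a unit clause, so y3 = False.
Unit propagation: (¬y8) forces y8 = False.
(y11) is a unit clause, so y11 = True.
(y4) is a unit clause, so y4 = True.
(¬y10) is a unit clause, so y10 = False.
Unit propagation: (¬y6) forces y6 = False.
Unit propagation: (¬y9) forces y9 = False.
The clause (¬y7) is unit: y7 must be False.
Unit propagation: (¬y5) forces y5 = False.
y13 occurs only negated in the remaining clauses — set y13 = False.
y2 is now unconstrained; take y2 = True.
Every clause has at least one true literal under this assignment.
Check each clause:
  1. (¬y5 ∨ y7) — ¬y5 is true.
  2. (¬y12 ∨ ¬y1 ∨ y7) — ¬y12 is true.
  3. (y1) — y1 is true.
  4. (¬y4 ∨ ¬y7 ∨ y13) — ¬y7 is true.
  5. (y12 ∨ ¬y3) — ¬y3 is true.
  6. (¬y12 ∨ ¬y6) — ¬y6 is true.
  7. (¬y12) — ¬y12 is true.
  8. (¬y5 ∨ ¬y7 ∨ y13) — ¬y7 is true.
  9. (¬y2 ∨ y3 ∨ ¬y6) — ¬y6 is true.
  10. (y6 ∨ ¬y1 ∨ ¬y9) — ¬y9 is true.
  11. (¬y1 ∨ ¬y8) — ¬y8 is true.
  12. (y11) — y11 is true.
  13. (¬y11 ∨ ¬y6 ∨ ¬y13) — ¬y6 is true.
  14. (y4) — y4 is true.
  15. (¬y10) — ¬y10 is true.
  16. (¬y8 ∨ y4) — ¬y8 is true.
  17. (¬y12 ∨ ¬y1 ∨ ¬y3) — ¬y12 is true.
  18. (¬y11 ∨ ¬y13 ∨ ¬y2) — ¬y13 is true.
  19. (¬y6 ∨ ¬y2) — ¬y6 is true.
  20. (y3 ∨ ¬y6) — ¬y6 is true.
  21. (¬y7) — ¬y7 is true.
  22. (¬y8 ∨ y1) — ¬y8 is true.

y1=True  y2=True  y3=False  y4=True  y5=False  y6=False  y7=False  y8=False  y9=False  y10=False  y11=True  y12=False  y13=False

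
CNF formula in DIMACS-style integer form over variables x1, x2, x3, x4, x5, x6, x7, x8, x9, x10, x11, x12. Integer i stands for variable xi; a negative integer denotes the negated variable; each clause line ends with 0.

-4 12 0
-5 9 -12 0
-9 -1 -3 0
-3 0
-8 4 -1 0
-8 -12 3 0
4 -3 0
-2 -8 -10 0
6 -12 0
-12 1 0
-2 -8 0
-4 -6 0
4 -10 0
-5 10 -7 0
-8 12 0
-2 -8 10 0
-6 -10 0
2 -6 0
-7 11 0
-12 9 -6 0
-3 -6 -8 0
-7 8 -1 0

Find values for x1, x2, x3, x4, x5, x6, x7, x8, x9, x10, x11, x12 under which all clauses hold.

x1 = False, x2 = True, x3 = False, x4 = False, x5 = False, x6 = True, x7 = False, x8 = False, x9 = False, x10 = False, x11 = False, x12 = False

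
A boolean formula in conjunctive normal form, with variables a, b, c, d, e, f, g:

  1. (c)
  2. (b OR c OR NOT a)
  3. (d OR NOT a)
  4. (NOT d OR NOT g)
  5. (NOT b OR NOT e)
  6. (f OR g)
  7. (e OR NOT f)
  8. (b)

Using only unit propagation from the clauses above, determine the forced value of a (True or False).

False

Unit clause (c) sets c = True.
(b) stands alone — b = True.
From (NOT b OR NOT e) and b = True: e = False.
(NOT f OR e) with e = False leaves only NOT f, so f = False.
In (g OR f), f is now false; g must hold, so g = True.
(NOT g OR NOT d): since g = True, the clause reduces to (NOT d). d = False.
From (NOT a OR d) and d = False: a = False.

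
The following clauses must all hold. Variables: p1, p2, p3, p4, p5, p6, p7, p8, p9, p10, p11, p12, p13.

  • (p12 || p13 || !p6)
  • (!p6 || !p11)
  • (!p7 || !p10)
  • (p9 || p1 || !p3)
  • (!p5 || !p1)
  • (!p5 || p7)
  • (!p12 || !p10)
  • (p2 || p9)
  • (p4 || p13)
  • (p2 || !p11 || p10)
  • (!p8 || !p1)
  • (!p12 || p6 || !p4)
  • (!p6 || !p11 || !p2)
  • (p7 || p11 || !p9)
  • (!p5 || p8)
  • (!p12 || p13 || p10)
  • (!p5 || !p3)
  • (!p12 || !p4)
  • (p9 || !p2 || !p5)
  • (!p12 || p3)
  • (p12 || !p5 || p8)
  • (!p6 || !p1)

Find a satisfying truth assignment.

p5 occurs only negated in the remaining clauses — set p5 = False.
Pure literal: p13 appears only positively; assign p13 = True.
Branch on p1: take p1 = False.
Branch on p2: take p2 = True.
Branch on p3: take p3 = True.
  then p9 is forced to True.
For the remaining variables, p4 = False, p6 = False, p7 = True, p8 = False, p10 = False, p11 = False, p12 = False works.
Every clause has at least one true literal under this assignment.

p1=F  p2=T  p3=T  p4=F  p5=F  p6=F  p7=T  p8=F  p9=T  p10=F  p11=F  p12=F  p13=T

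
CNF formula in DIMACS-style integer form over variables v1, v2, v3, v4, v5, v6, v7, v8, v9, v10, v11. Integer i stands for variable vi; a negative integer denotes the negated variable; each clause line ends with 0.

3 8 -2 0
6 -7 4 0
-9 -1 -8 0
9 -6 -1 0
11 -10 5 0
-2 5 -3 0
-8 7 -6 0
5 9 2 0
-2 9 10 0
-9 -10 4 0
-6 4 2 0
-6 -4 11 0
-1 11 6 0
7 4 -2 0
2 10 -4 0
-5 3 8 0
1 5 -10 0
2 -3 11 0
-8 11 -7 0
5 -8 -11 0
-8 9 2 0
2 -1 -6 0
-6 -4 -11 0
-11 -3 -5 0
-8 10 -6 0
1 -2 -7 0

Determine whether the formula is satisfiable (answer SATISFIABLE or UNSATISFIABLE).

SATISFIABLE

Try v1 = False.
Set v2 = False and propagate.
Branch on v3: take v3 = False.
For the remaining variables, v4 = True, v5 = True, v6 = False, v7 = False, v8 = True, v9 = True, v10 = True, v11 = False works.
Every clause has at least one true literal under this assignment.
So v1=False  v2=False  v3=False  v4=True  v5=True  v6=False  v7=False  v8=True  v9=True  v10=True  v11=False is a satisfying assignment.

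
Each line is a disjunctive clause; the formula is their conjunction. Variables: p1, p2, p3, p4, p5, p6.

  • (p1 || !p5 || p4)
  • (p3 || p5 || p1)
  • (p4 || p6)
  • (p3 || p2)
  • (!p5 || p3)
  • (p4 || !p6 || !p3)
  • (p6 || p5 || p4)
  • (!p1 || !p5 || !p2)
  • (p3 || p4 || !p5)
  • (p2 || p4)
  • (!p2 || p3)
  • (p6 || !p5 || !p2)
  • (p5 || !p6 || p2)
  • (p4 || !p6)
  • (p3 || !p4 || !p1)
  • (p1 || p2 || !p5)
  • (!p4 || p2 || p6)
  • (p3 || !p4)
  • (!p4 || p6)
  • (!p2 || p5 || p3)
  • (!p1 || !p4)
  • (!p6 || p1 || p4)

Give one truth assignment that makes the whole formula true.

p1=F, p2=T, p3=T, p4=T, p5=F, p6=T

Check each clause:
  1. (p1 || !p5 || p4) — !p5 is true.
  2. (p3 || p5 || p1) — p3 is true.
  3. (p4 || p6) — p4 is true.
  4. (p3 || p2) — p2 is true.
  5. (!p5 || p3) — p3 is true.
  6. (p4 || !p6 || !p3) — p4 is true.
  7. (p4 || p6 || p5) — p4 is true.
  8. (!p1 || !p2 || !p5) — !p5 is true.
  9. (!p5 || p3 || p4) — p3 is true.
  10. (p4 || p2) — p2 is true.
  11. (p3 || !p2) — p3 is true.
  12. (p6 || !p2 || !p5) — !p5 is true.
  13. (!p6 || p2 || p5) — p2 is true.
  14. (!p6 || p4) — p4 is true.
  15. (p3 || !p1 || !p4) — p3 is true.
  16. (!p5 || p1 || p2) — p2 is true.
  17. (p2 || p6 || !p4) — p2 is true.
  18. (p3 || !p4) — p3 is true.
  19. (p6 || !p4) — p6 is true.
  20. (p3 || p5 || !p2) — p3 is true.
  21. (!p1 || !p4) — !p1 is true.
  22. (p4 || !p6 || p1) — p4 is true.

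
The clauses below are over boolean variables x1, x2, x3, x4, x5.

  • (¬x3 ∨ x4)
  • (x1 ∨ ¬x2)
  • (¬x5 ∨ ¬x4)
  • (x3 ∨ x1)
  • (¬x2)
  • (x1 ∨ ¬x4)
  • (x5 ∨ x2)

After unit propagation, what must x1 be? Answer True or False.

True

(¬x2) is a unit clause: x2 = False.
(x5 ∨ x2) with x2 = False leaves only x5, so x5 = True.
(¬x4 ∨ ¬x5) with x5 = True leaves only ¬x4, so x4 = False.
From (x4 ∨ ¬x3) and x4 = False: x3 = False.
(x1 ∨ x3): since x3 = False, the clause reduces to (x1). x1 = True.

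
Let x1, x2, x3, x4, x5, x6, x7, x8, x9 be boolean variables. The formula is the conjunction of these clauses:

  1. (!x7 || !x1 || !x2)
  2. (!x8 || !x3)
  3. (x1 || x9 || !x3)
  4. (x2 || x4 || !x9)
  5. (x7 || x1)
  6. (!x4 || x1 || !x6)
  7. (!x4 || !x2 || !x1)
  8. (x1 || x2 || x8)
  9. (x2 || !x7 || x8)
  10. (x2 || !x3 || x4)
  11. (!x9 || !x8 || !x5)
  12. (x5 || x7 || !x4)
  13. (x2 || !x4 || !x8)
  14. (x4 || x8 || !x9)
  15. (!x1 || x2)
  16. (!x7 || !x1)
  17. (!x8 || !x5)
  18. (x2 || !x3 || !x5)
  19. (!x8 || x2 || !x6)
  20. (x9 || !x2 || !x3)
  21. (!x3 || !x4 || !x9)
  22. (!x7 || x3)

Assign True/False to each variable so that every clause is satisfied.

Set x1 = True and propagate.
  then x2 is forced to True.
  then x7 is forced to False.
  then x4 is forced to False.
Try x3 = False.
Set x5 = False and propagate.
For the remaining variables, x6 = True, x8 = True, x9 = True works.
Check each clause:
  1. (!x2 || !x1 || !x7) — !x7 is true.
  2. (!x8 || !x3) — !x3 is true.
  3. (x9 || x1 || !x3) — x1 is true.
  4. (x4 || x2 || !x9) — x2 is true.
  5. (x1 || x7) — x1 is true.
  6. (!x6 || x1 || !x4) — x1 is true.
  7. (!x4 || !x2 || !x1) — !x4 is true.
  8. (x2 || x8 || x1) — x8 is true.
  9. (!x7 || x8 || x2) — x8 is true.
  10. (!x3 || x4 || x2) — x2 is true.
  11. (!x8 || !x9 || !x5) — !x5 is true.
  12. (x5 || x7 || !x4) — !x4 is true.
  13. (x2 || !x4 || !x8) — x2 is true.
  14. (!x9 || x8 || x4) — x8 is true.
  15. (!x1 || x2) — x2 is true.
  16. (!x7 || !x1) — !x7 is true.
  17. (!x5 || !x8) — !x5 is true.
  18. (x2 || !x5 || !x3) — x2 is true.
  19. (!x8 || !x6 || x2) — x2 is true.
  20. (!x3 || !x2 || x9) — x9 is true.
  21. (!x4 || !x3 || !x9) — !x4 is true.
  22. (!x7 || x3) — !x7 is true.

x1 = T  x2 = T  x3 = F  x4 = F  x5 = F  x6 = T  x7 = F  x8 = T  x9 = T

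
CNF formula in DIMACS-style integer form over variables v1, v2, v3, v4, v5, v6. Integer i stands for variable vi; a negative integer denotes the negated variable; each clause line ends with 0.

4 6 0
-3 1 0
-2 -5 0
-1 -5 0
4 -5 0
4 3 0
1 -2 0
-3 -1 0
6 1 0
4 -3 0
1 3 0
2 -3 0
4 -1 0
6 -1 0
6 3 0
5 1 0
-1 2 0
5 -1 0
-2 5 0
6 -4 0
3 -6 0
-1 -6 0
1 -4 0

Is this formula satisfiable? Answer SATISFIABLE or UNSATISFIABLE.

UNSATISFIABLE

v1 = True:
  propagation gives v5=False; an empty clause results — contradiction.
v1 = False:
  propagation gives v3=False; an empty clause results — contradiction.
Every branch closes, so no satisfying assignment exists.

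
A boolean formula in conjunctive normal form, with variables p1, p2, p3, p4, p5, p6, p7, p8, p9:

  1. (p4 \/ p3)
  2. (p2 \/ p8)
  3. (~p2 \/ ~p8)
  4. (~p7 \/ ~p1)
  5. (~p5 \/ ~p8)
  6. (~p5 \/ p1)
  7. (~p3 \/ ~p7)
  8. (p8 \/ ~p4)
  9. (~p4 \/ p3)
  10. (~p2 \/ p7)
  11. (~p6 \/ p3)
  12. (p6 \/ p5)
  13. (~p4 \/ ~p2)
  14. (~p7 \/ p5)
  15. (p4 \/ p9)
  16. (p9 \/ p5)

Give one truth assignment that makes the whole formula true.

Pure literal: p9 appears only positively; assign p9 = True.
Set p1 = False and propagate.
  then p5 is forced to False.
  then p6 is forced to True.
  then p3 is forced to True.
  then p7 is forced to False.
  then p2 is forced to False.
  then p8 is forced to True.
p4 is now unconstrained; take p4 = False.

p1 = False, p2 = False, p3 = True, p4 = False, p5 = False, p6 = True, p7 = False, p8 = True, p9 = True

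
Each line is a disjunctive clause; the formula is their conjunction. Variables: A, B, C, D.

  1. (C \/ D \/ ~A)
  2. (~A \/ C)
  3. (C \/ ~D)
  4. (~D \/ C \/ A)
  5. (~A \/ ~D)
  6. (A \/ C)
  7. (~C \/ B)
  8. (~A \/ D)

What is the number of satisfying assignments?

Satisfying assignments:
  A=F B=T C=T D=F
  A=F B=T C=T D=T
Count: 2.

2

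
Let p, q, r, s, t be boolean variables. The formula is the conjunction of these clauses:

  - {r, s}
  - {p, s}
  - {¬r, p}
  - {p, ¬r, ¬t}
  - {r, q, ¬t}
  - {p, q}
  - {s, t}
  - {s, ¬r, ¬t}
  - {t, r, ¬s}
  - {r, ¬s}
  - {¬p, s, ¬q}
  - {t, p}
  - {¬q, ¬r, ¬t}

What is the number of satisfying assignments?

3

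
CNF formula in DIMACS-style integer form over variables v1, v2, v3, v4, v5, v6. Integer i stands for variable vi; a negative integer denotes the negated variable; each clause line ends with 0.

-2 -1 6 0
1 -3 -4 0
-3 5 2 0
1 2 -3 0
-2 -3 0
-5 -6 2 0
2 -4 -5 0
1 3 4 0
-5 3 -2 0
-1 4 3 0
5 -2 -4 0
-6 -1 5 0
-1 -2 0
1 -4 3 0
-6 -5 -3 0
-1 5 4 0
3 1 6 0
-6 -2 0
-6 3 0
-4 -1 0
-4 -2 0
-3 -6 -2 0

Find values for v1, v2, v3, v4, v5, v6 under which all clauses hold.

v1=True, v2=False, v3=True, v4=False, v5=True, v6=False

Branch on v1: take v1 = True.
  then v2 is forced to False.
  then v4 is forced to False.
  then v3 is forced to True.
  then v5 is forced to True.
  then v6 is forced to False.
Check each clause:
  1. (¬v1 ∨ v6 ∨ ¬v2) — ¬v2 is true.
  2. (v1 ∨ ¬v4 ∨ ¬v3) — v1 is true.
  3. (v5 ∨ v2 ∨ ¬v3) — v5 is true.
  4. (v1 ∨ v2 ∨ ¬v3) — v1 is true.
  5. (¬v3 ∨ ¬v2) — ¬v2 is true.
  6. (¬v6 ∨ v2 ∨ ¬v5) — ¬v6 is true.
  7. (¬v5 ∨ v2 ∨ ¬v4) — ¬v4 is true.
  8. (v1 ∨ v4 ∨ v3) — v1 is true.
  9. (v3 ∨ ¬v2 ∨ ¬v5) — v3 is true.
  10. (v4 ∨ v3 ∨ ¬v1) — v3 is true.
  11. (v5 ∨ ¬v4 ∨ ¬v2) — ¬v4 is true.
  12. (¬v6 ∨ v5 ∨ ¬v1) — ¬v6 is true.
  13. (¬v1 ∨ ¬v2) — ¬v2 is true.
  14. (v3 ∨ v1 ∨ ¬v4) — v1 is true.
  15. (¬v3 ∨ ¬v6 ∨ ¬v5) — ¬v6 is true.
  16. (v4 ∨ ¬v1 ∨ v5) — v5 is true.
  17. (v6 ∨ v3 ∨ v1) — v1 is true.
  18. (¬v6 ∨ ¬v2) — ¬v6 is true.
  19. (v3 ∨ ¬v6) — ¬v6 is true.
  20. (¬v1 ∨ ¬v4) — ¬v4 is true.
  21. (¬v4 ∨ ¬v2) — ¬v4 is true.
  22. (¬v3 ∨ ¬v6 ∨ ¬v2) — ¬v6 is true.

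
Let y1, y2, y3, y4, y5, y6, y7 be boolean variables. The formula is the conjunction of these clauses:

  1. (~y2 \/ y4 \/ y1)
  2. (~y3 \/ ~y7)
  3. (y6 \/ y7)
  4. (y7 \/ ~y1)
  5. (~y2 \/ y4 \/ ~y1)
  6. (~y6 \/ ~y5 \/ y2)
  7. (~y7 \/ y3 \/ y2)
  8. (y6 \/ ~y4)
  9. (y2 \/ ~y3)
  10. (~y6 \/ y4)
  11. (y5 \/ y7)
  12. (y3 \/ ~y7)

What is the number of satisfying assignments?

2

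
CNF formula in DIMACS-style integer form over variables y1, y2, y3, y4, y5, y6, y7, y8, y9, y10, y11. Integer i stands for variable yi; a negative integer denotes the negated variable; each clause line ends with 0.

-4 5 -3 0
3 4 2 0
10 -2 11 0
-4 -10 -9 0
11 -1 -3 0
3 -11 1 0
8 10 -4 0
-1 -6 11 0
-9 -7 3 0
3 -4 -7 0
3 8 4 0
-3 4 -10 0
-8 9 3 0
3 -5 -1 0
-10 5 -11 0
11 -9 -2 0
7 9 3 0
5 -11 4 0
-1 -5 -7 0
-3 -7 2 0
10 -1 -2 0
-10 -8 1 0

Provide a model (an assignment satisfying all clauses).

Pure literal: y6 appears only negated; assign y6 = False.
Try y1 = False.
Try y2 = False.
The remaining clauses are satisfied by y3 = True, y4 = True, y5 = True, y7 = False, y8 = True, y9 = False, y10 = False, y11 = True.

y1=F, y2=F, y3=T, y4=T, y5=T, y6=F, y7=F, y8=T, y9=F, y10=F, y11=T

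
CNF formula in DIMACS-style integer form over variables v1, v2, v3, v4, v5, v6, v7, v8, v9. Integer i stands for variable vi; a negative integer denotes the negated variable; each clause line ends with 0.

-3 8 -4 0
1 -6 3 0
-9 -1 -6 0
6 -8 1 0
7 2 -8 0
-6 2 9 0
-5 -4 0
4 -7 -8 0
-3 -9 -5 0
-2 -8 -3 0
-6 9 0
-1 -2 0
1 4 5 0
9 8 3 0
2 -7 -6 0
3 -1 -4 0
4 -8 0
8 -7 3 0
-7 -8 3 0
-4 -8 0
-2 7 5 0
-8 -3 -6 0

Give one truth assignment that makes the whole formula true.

v1=T, v2=F, v3=F, v4=F, v5=T, v6=F, v7=F, v8=F, v9=T

Branch on v1: take v1 = True.
  then v2 is forced to False.
Branch on v3: take v3 = False.
  then v4 is forced to False.
  then v8 is forced to False.
  then v9 is forced to True.
  then v6 is forced to False.
  then v7 is forced to False.
v5 is now unconstrained; take v5 = True.
Every clause has at least one true literal under this assignment.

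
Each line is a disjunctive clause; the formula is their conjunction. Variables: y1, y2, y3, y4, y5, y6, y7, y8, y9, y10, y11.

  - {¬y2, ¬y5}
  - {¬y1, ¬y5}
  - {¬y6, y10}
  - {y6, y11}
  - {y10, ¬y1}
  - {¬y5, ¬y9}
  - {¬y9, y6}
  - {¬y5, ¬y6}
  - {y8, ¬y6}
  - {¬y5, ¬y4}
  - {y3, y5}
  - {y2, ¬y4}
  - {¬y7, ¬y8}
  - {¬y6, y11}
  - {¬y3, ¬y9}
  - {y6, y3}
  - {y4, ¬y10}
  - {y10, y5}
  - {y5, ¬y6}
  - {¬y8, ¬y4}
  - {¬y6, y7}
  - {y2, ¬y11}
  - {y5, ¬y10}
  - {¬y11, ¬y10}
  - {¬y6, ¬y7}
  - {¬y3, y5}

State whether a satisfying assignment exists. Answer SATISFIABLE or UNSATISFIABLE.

UNSATISFIABLE

y5 = True:
  propagation gives y2=False, y1=False, y9=False, y6=False; an empty clause results — contradiction.
y5 = False:
  propagation gives y3=True; an empty clause results — contradiction.
Every branch closes, so no satisfying assignment exists.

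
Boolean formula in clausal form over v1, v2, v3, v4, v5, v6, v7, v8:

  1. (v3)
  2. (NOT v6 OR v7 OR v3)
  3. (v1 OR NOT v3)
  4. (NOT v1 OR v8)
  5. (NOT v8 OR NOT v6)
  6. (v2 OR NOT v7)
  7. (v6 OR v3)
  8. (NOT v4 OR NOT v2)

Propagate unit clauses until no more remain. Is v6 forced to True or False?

(v3) is a unit clause: v3 = True.
From (NOT v3 OR v1) and v3 = True: v1 = True.
(NOT v1 OR v8) with v1 = True leaves only v8, so v8 = True.
(NOT v6 OR NOT v8): since v8 = True, the clause reduces to (NOT v6). v6 = False.

False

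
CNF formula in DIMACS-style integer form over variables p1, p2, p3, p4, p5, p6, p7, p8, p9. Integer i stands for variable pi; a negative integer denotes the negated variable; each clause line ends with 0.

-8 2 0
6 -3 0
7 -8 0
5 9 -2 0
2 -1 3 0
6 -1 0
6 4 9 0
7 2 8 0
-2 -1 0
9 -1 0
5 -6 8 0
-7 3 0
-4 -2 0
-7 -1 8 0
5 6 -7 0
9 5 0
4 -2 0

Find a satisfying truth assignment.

p1 occurs only negated in the remaining clauses — set p1 = False.
Pure literal: p5 appears only positively; assign p5 = True.
Try p2 = False.
  then p8 is forced to False.
  then p7 is forced to True.
  then p3 is forced to True.
  then p6 is forced to True.
p4, p9 are now unconstrained; take p4 = False, p9 = True.
Every clause has at least one true literal under this assignment.

p1 = F, p2 = F, p3 = T, p4 = F, p5 = T, p6 = T, p7 = T, p8 = F, p9 = T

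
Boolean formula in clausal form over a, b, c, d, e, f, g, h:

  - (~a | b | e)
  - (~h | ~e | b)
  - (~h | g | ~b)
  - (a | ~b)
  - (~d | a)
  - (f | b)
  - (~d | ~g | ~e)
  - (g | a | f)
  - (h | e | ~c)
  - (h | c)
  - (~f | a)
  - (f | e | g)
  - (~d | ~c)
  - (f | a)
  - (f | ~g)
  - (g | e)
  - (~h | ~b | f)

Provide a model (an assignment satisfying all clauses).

a = True, b = True, c = False, d = False, e = False, f = True, g = True, h = True

Pure literal: d appears only negated; assign d = False.
Set a = True and propagate.
Try b = True.
The remaining clauses are satisfied by c = False, e = False, f = True, g = True, h = True.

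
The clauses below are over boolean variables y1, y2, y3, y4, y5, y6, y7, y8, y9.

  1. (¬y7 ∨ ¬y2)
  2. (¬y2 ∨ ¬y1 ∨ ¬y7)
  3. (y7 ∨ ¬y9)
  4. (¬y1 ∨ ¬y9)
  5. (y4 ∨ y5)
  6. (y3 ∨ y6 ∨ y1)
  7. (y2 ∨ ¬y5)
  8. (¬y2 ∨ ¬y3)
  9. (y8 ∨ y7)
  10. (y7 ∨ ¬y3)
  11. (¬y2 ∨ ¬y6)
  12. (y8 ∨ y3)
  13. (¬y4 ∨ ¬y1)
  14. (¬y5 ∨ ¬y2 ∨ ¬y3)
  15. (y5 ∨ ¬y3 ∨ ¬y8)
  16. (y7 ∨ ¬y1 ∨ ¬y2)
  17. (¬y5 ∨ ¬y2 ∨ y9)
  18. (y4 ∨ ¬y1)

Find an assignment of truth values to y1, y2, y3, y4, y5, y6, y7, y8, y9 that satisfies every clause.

y1=0, y2=0, y3=1, y4=1, y5=0, y6=0, y7=1, y8=0, y9=0

Try y1 = False.
For the remaining variables, y2 = False, y3 = True, y4 = True, y5 = False, y6 = False, y7 = True, y8 = False, y9 = False works.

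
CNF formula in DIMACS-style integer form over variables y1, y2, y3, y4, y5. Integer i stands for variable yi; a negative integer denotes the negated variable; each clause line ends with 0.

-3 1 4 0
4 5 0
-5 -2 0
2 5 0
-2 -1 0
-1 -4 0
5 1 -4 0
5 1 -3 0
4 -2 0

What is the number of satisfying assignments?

Satisfying assignments:
  y1=F y2=F y3=F y4=F y5=T
  y1=F y2=F y3=F y4=T y5=T
  y1=F y2=F y3=T y4=T y5=T
  y1=T y2=F y3=F y4=F y5=T
  y1=T y2=F y3=T y4=F y5=T
Count: 5.

5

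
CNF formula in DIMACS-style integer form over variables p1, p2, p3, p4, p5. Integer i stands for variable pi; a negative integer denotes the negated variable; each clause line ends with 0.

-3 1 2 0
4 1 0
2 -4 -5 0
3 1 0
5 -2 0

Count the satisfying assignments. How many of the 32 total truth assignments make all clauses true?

11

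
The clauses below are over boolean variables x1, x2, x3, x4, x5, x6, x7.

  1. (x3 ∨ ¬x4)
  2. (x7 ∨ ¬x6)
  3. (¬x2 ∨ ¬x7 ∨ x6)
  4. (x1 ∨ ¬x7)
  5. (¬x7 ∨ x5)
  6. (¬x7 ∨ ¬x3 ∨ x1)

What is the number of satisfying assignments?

33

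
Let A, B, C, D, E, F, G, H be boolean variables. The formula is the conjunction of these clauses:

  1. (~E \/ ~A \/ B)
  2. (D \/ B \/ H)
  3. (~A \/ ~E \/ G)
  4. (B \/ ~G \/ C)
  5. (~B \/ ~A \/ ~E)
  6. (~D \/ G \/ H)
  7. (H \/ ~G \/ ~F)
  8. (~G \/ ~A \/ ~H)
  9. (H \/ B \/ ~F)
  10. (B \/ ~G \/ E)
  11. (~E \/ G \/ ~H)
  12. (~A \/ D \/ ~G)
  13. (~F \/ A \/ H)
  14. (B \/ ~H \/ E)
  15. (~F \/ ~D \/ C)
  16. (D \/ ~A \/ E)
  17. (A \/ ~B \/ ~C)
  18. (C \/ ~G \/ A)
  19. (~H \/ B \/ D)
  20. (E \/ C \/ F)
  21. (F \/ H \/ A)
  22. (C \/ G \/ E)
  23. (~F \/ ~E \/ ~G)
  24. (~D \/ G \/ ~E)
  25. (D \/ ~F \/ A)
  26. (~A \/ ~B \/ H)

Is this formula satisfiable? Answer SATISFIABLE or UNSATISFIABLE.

Try A = True.
Branch on B: take B = True.
  then E is forced to False.
  then D is forced to True.
  then H is forced to True.
  then G is forced to False.
  then C is forced to True.
F is now unconstrained; take F = False.
So A=True, B=True, C=True, D=True, E=False, F=False, G=False, H=True is a satisfying assignment.

SATISFIABLE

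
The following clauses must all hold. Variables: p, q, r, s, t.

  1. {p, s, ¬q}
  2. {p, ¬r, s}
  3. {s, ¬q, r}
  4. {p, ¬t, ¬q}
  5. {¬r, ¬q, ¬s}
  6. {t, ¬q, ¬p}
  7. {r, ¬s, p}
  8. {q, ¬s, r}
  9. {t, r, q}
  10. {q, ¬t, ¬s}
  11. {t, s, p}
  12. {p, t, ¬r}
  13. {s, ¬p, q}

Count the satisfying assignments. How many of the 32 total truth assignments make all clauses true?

Satisfying assignments:
  p=0 q=0 r=0 s=0 t=1
  p=1 q=0 r=1 s=1 t=0
  p=1 q=1 r=0 s=1 t=1
  p=1 q=1 r=1 s=0 t=1
Count: 4.

4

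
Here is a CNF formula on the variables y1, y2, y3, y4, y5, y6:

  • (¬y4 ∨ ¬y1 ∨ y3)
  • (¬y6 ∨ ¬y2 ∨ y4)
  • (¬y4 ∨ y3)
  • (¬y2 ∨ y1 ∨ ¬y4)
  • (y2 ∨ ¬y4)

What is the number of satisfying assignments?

28

Case analysis on y4 and y2:
  y4=T, y2=T: remaining (y1,y3,y5,y6) ∈ {(T,T,F,F); (T,T,F,T); (T,T,T,F); (T,T,T,T)} — 4.
  y4=T, y2=F: a clause becomes empty — 0.
  y4=F, y2=T: forces y6=F; y1, y3, y5 free → 2^3 = 8.
  y4=F, y2=F: y1, y3, y5, y6 free → 2^4 = 16.
Total: 4 + 0 + 8 + 16 = 28.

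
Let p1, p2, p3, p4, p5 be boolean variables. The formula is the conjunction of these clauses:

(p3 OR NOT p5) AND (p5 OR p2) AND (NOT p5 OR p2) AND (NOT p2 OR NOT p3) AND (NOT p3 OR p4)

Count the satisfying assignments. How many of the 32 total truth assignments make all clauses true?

Satisfying assignments:
  p1=F p2=T p3=F p4=F p5=F
  p1=F p2=T p3=F p4=T p5=F
  p1=T p2=T p3=F p4=F p5=F
  p1=T p2=T p3=F p4=T p5=F
That's 4 in total.

4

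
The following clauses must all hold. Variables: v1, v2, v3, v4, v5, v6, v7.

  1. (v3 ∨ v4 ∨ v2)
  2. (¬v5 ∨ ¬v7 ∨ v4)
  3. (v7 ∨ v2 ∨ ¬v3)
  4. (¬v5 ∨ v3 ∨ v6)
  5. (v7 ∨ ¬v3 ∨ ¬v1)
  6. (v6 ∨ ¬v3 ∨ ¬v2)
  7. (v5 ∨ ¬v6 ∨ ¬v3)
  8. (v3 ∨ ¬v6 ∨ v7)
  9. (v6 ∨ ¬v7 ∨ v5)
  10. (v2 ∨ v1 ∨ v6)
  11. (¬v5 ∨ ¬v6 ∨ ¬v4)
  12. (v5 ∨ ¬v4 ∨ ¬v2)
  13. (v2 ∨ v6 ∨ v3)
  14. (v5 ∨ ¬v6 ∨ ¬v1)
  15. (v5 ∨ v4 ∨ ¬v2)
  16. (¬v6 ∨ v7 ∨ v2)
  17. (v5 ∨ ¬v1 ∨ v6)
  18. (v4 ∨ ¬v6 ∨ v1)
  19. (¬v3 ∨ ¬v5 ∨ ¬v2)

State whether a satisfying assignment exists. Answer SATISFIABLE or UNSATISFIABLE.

SATISFIABLE

Try v1 = False.
The remaining clauses are satisfied by v2 = False, v3 = False, v4 = True, v5 = False, v6 = True, v7 = True.
So v1=0, v2=0, v3=0, v4=1, v5=0, v6=1, v7=1 is a satisfying assignment.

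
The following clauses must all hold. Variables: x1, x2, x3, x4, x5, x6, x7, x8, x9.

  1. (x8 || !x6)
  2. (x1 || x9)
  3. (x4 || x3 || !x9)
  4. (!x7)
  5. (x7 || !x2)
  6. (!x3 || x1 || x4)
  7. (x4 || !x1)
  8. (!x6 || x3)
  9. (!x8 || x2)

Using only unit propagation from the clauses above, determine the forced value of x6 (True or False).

(!x7) is a unit clause: x7 = False.
(!x2 || x7): since x7 = False, the clause reduces to (!x2). x2 = False.
(!x8 || x2): since x2 = False, the clause reduces to (!x8). x8 = False.
In (!x6 || x8), x8 is now false; !x6 must hold, so x6 = False.

False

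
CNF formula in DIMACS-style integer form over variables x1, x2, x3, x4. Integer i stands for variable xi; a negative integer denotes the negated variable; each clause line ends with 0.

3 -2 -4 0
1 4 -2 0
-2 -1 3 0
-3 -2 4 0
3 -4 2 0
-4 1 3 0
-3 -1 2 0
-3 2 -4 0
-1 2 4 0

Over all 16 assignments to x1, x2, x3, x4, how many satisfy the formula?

The models are:
  x1=0 x2=0 x3=0 x4=0
  x1=0 x2=0 x3=1 x4=0
  x1=0 x2=1 x3=1 x4=1
  x1=1 x2=1 x3=1 x4=1
That's 4 in total.

4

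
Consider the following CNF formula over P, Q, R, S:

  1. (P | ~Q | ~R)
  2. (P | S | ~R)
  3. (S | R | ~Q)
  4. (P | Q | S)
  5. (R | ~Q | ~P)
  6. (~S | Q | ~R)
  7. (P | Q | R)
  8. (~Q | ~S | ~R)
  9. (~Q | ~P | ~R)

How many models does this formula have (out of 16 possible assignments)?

4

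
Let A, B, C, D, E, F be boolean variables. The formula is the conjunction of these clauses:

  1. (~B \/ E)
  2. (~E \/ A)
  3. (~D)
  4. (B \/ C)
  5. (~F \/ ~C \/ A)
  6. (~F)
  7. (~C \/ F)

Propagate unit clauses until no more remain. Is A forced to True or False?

True

(~D) is a unit clause: D = False.
(~F) stands alone — F = False.
From (F \/ ~C) and F = False: C = False.
(C \/ B): since C = False, the clause reduces to (B). B = True.
From (E \/ ~B) and B = True: E = True.
In (A \/ ~E), ~E is now false; A must hold, so A = True.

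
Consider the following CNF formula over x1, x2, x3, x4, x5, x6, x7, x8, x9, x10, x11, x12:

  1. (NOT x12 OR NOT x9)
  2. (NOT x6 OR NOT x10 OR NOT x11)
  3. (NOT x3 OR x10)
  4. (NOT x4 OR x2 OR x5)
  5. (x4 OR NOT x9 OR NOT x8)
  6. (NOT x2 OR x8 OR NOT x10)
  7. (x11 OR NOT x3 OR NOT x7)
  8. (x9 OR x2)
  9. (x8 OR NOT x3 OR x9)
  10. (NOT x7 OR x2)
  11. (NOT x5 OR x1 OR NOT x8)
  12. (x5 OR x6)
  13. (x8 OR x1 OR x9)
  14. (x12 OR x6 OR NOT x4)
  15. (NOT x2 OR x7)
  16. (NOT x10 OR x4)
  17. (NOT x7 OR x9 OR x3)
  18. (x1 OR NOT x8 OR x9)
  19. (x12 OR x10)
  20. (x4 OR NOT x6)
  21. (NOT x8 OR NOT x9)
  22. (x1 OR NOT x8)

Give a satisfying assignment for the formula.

Set x1 = False and propagate.
  then x8 is forced to False.
  then x9 is forced to True.
  then x12 is forced to False.
  then x10 is forced to True.
  then x2 is forced to False.
  then x7 is forced to False.
  then x4 is forced to True.
  then x5 is forced to True.
  then x6 is forced to True.
  then x11 is forced to False.
x3 is now unconstrained; take x3 = True.
Check each clause:
  1. (NOT x9 OR NOT x12) — NOT x12 is true.
  2. (NOT x10 OR NOT x11 OR NOT x6) — NOT x11 is true.
  3. (x10 OR NOT x3) — x10 is true.
  4. (x2 OR NOT x4 OR x5) — x5 is true.
  5. (x4 OR NOT x9 OR NOT x8) — NOT x8 is true.
  6. (NOT x10 OR x8 OR NOT x2) — NOT x2 is true.
  7. (NOT x7 OR x11 OR NOT x3) — NOT x7 is true.
  8. (x2 OR x9) — x9 is true.
  9. (x9 OR x8 OR NOT x3) — x9 is true.
  10. (x2 OR NOT x7) — NOT x7 is true.
  11. (NOT x8 OR x1 OR NOT x5) — NOT x8 is true.
  12. (x6 OR x5) — x5 is true.
  13. (x9 OR x1 OR x8) — x9 is true.
  14. (NOT x4 OR x12 OR x6) — x6 is true.
  15. (x7 OR NOT x2) — NOT x2 is true.
  16. (NOT x10 OR x4) — x4 is true.
  17. (NOT x7 OR x3 OR x9) — NOT x7 is true.
  18. (x9 OR x1 OR NOT x8) — NOT x8 is true.
  19. (x10 OR x12) — x10 is true.
  20. (x4 OR NOT x6) — x4 is true.
  21. (NOT x9 OR NOT x8) — NOT x8 is true.
  22. (NOT x8 OR x1) — NOT x8 is true.

x1=False, x2=False, x3=True, x4=True, x5=True, x6=True, x7=False, x8=False, x9=True, x10=True, x11=False, x12=False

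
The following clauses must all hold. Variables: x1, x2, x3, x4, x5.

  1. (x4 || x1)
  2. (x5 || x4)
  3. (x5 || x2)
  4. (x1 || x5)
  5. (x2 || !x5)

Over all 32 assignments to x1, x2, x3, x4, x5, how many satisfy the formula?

8

Satisfying assignments:
  x1=F x2=T x3=F x4=T x5=T
  x1=F x2=T x3=T x4=T x5=T
  x1=T x2=T x3=F x4=F x5=T
  x1=T x2=T x3=F x4=T x5=F
  x1=T x2=T x3=F x4=T x5=T
  x1=T x2=T x3=T x4=F x5=T
  x1=T x2=T x3=T x4=T x5=F
  x1=T x2=T x3=T x4=T x5=T
Count: 8.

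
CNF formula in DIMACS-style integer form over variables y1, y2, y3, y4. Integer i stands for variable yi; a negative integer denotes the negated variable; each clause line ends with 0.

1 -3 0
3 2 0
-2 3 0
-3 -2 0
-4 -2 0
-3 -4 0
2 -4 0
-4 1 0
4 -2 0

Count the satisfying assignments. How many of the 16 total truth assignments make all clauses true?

The models are:
  y1=T y2=F y3=T y4=F
Count: 1.

1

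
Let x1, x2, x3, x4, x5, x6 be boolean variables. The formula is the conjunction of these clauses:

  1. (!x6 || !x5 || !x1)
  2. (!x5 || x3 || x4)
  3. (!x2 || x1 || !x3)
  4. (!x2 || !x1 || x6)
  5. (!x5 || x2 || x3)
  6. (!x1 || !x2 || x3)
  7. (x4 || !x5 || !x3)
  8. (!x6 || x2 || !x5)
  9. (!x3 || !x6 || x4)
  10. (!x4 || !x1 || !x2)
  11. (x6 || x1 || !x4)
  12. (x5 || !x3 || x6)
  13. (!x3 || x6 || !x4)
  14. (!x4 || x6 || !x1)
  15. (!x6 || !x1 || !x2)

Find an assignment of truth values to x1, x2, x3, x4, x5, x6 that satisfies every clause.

Set x1 = False and propagate.
For the remaining variables, x2 = False, x3 = False, x4 = True, x5 = False, x6 = True works.
Check each clause:
  1. (!x1 || !x6 || !x5) — !x5 is true.
  2. (x4 || !x5 || x3) — x4 is true.
  3. (!x3 || !x2 || x1) — !x3 is true.
  4. (x6 || !x2 || !x1) — !x1 is true.
  5. (!x5 || x2 || x3) — !x5 is true.
  6. (!x2 || !x1 || x3) — !x1 is true.
  7. (!x5 || x4 || !x3) — !x5 is true.
  8. (x2 || !x6 || !x5) — !x5 is true.
  9. (x4 || !x3 || !x6) — x4 is true.
  10. (!x1 || !x2 || !x4) — !x1 is true.
  11. (x6 || !x4 || x1) — x6 is true.
  12. (x5 || x6 || !x3) — !x3 is true.
  13. (!x3 || !x4 || x6) — !x3 is true.
  14. (x6 || !x4 || !x1) — x6 is true.
  15. (!x1 || !x2 || !x6) — !x2 is true.

x1 = False, x2 = False, x3 = False, x4 = True, x5 = False, x6 = True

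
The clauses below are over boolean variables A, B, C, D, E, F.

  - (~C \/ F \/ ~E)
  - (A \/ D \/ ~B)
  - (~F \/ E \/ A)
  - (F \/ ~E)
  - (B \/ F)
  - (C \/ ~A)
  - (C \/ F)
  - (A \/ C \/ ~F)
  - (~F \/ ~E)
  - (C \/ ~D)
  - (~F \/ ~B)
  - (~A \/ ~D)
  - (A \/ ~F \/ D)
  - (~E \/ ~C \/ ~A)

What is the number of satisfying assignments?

3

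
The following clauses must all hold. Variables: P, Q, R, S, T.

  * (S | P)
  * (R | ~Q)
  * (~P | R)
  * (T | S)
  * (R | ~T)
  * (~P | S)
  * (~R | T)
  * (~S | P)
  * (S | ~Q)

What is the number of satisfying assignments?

2

The models are:
  P=T Q=F R=T S=T T=T
  P=T Q=T R=T S=T T=T
That's 2 in total.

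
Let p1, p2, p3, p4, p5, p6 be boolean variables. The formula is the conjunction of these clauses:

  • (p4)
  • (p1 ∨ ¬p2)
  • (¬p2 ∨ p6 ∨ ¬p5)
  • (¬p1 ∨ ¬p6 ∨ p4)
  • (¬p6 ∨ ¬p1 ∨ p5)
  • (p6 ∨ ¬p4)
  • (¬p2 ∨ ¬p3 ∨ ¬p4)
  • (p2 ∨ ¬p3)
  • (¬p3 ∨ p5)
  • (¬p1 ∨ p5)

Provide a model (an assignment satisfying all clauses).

p1 = False, p2 = False, p3 = False, p4 = True, p5 = True, p6 = True

Check each clause:
  1. (p4) — p4 is true.
  2. (p1 ∨ ¬p2) — ¬p2 is true.
  3. (¬p2 ∨ ¬p5 ∨ p6) — p6 is true.
  4. (p4 ∨ ¬p6 ∨ ¬p1) — p4 is true.
  5. (p5 ∨ ¬p6 ∨ ¬p1) — p5 is true.
  6. (p6 ∨ ¬p4) — p6 is true.
  7. (¬p4 ∨ ¬p2 ∨ ¬p3) — ¬p3 is true.
  8. (p2 ∨ ¬p3) — ¬p3 is true.
  9. (¬p3 ∨ p5) — ¬p3 is true.
  10. (p5 ∨ ¬p1) — p5 is true.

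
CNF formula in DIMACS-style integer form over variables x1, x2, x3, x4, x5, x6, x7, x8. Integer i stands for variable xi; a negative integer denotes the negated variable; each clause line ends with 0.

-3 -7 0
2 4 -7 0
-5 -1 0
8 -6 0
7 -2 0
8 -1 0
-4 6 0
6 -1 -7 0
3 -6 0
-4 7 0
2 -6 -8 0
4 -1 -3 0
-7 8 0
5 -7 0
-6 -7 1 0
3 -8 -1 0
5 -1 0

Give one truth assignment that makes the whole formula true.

x1=F  x2=F  x3=F  x4=F  x5=T  x6=F  x7=F  x8=F

Check each clause:
  1. (¬x3 ∨ ¬x7) — ¬x7 is true.
  2. (x2 ∨ ¬x7 ∨ x4) — ¬x7 is true.
  3. (¬x5 ∨ ¬x1) — ¬x1 is true.
  4. (¬x6 ∨ x8) — ¬x6 is true.
  5. (x7 ∨ ¬x2) — ¬x2 is true.
  6. (x8 ∨ ¬x1) — ¬x1 is true.
  7. (x6 ∨ ¬x4) — ¬x4 is true.
  8. (¬x7 ∨ ¬x1 ∨ x6) — ¬x7 is true.
  9. (x3 ∨ ¬x6) — ¬x6 is true.
  10. (x7 ∨ ¬x4) — ¬x4 is true.
  11. (¬x6 ∨ ¬x8 ∨ x2) — ¬x8 is true.
  12. (¬x1 ∨ ¬x3 ∨ x4) — ¬x3 is true.
  13. (¬x7 ∨ x8) — ¬x7 is true.
  14. (¬x7 ∨ x5) — ¬x7 is true.
  15. (¬x6 ∨ ¬x7 ∨ x1) — ¬x7 is true.
  16. (¬x8 ∨ ¬x1 ∨ x3) — ¬x8 is true.
  17. (x5 ∨ ¬x1) — x5 is true.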